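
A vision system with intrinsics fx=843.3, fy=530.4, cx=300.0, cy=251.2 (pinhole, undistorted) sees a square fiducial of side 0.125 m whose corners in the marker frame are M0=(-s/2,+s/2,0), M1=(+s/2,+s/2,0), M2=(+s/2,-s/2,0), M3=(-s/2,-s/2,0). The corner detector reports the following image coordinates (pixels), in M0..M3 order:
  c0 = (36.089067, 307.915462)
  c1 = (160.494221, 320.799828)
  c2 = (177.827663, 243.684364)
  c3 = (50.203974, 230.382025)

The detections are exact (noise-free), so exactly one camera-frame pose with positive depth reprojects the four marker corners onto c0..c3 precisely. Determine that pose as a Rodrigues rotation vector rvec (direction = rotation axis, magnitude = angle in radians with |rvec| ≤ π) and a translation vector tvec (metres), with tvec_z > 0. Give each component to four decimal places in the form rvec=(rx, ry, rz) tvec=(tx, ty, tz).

Intrinsics K: fx=843.3, fy=530.4, cx=300.0, cy=251.2
Marker side s = 0.125 m; corners in marker frame (Z=0):
  M0 = (-0.0625, +0.0625, 0)
  M1 = (+0.0625, +0.0625, 0)
  M2 = (+0.0625, -0.0625, 0)
  M3 = (-0.0625, -0.0625, 0)
Detected image corners:
  c0 = (36.089067, 307.915462) px
  c1 = (160.494221, 320.799828) px
  c2 = (177.827663, 243.684364) px
  c3 = (50.203974, 230.382025) px
Planar DLT: solve 8×8 A·h = b for H (H[2,2]=1):
  H  [+1008.84879 -103.99789 +106.08615]
  H  [+107.05934 +675.21826 +276.19517]
  H  [+0.00847 +0.20538 +1.00000]
B = K⁻¹H; ‖b₁‖=1.209617, ‖b₂‖=1.209617; λ = 2/(‖b₁‖+‖b₂‖) = 0.826708, sign → tz>0 ⇒ λ=+0.826708
r₁ = λ·B[:,0] = (+0.98651,+0.16355,+0.00700); r₂ = λ·B[:,1] = (-0.16235,+0.97201,+0.16979)
r₃ = r₁×r₂ = (+0.02097,-0.16864,+0.98545); SVD([r₁ r₂ r₃]) → R = UVᵀ:
  R  [+0.98651 -0.16235 +0.02097]
  R  [+0.16355 +0.97201 -0.16864]
  R  [+0.00700 +0.16979 +0.98545]
t = (-0.19010, +0.03896, +0.82671) m
tr R = 2.943979; θ = arccos((tr R − 1)/2) = 0.237244 rad = 13.593°
axis k = ((R−Rᵀ)₃₂, (R−Rᵀ)₁₃, (R−Rᵀ)₂₁) / (2 sinθ) = (+0.719990, +0.029717, +0.693348)
rvec = θ·k = (+0.170814, +0.007050, +0.164493)

rvec=(0.1708, 0.0071, 0.1645) tvec=(-0.1901, 0.0390, 0.8267)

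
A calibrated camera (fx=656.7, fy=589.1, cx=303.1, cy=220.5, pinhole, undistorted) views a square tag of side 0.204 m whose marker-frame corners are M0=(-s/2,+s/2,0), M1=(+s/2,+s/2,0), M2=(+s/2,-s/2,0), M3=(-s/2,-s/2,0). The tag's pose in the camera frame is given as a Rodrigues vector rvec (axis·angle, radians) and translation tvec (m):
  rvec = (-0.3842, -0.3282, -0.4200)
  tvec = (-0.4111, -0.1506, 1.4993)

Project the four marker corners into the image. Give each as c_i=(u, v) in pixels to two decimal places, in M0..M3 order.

c0=(95.11, 207.77) c1=(182.51, 182.17) c2=(148.52, 118.95) c3=(62.81, 140.22)

Intrinsics K: fx=656.7, fy=589.1, cx=303.1, cy=220.5
Marker side s = 0.204 m; corners in marker frame (Z=0):
  M0 = (-0.1020, +0.1020, 0)
  M1 = (+0.1020, +0.1020, 0)
  M2 = (+0.1020, -0.1020, 0)
  M3 = (-0.1020, -0.1020, 0)
rvec = (-0.3842, -0.3282, -0.4200), |rvec| = θ = 0.65706 rad = 37.647°
Rodrigues: sinθ=0.61079, 1−cosθ=0.20821; R = I + sinθ·[k]× + (1−cosθ)·[k]×²:
    [+0.86298 +0.45124 -0.22727]
    [-0.32961 +0.84374 +0.42362]
    [+0.38291 -0.29067 +0.87686]
t = (-0.4111, -0.1506, 1.4993) m
M0: Pc = R·M0+t = (-0.45310, -0.03092, +1.43060); u = 656.7·(-0.45310)/1.43060 + 303.1 = 95.1101, v = 589.1·(-0.03092)/1.43060 + 220.5 = 207.7684
M1: Pc = R·M1+t = (-0.27705, -0.09816, +1.50871); u = 656.7·(-0.27705)/1.50871 + 303.1 = 182.5077, v = 589.1·(-0.09816)/1.50871 + 220.5 = 182.1722
M2: Pc = R·M2+t = (-0.36910, -0.27028, +1.56800); u = 656.7·(-0.36910)/1.56800 + 303.1 = 148.5154, v = 589.1·(-0.27028)/1.56800 + 220.5 = 118.9549
M3: Pc = R·M3+t = (-0.54515, -0.20304, +1.48989); u = 656.7·(-0.54515)/1.48989 + 303.1 = 62.8140, v = 589.1·(-0.20304)/1.48989 + 220.5 = 140.2180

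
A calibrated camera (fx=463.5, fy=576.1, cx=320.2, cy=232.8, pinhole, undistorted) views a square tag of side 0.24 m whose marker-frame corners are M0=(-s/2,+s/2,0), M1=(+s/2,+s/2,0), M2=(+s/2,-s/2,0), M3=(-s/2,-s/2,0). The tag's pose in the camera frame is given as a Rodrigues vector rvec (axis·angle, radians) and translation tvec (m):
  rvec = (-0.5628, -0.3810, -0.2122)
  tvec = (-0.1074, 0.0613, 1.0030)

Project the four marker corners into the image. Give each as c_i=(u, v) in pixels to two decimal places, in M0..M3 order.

Intrinsics K: fx=463.5, fy=576.1, cx=320.2, cy=232.8
Marker side s = 0.24 m; corners in marker frame (Z=0):
  M0 = (-0.1200, +0.1200, 0)
  M1 = (+0.1200, +0.1200, 0)
  M2 = (+0.1200, -0.1200, 0)
  M3 = (-0.1200, -0.1200, 0)
rvec = (-0.5628, -0.3810, -0.2122), |rvec| = θ = 0.71199 rad = 40.794°
Rodrigues: sinθ=0.65334, 1−cosθ=0.24294; R = I + sinθ·[k]× + (1−cosθ)·[k]×²:
    [+0.90886 +0.29748 -0.29238]
    [-0.09196 +0.82663 +0.55519]
    [+0.40685 -0.47770 +0.77864]
t = (-0.1074, 0.0613, 1.0030) m
M0: Pc = R·M0+t = (-0.18076, +0.17153, +0.89685); u = 463.5·(-0.18076)/0.89685 + 320.2 = 226.7796, v = 576.1·(+0.17153)/0.89685 + 232.8 = 342.9836
M1: Pc = R·M1+t = (+0.03736, +0.14946, +0.99450); u = 463.5·(+0.03736)/0.99450 + 320.2 = 337.6123, v = 576.1·(+0.14946)/0.99450 + 232.8 = 319.3802
M2: Pc = R·M2+t = (-0.03404, -0.04893, +1.10915); u = 463.5·(-0.03404)/1.10915 + 320.2 = 305.9771, v = 576.1·(-0.04893)/1.10915 + 232.8 = 207.3851
M3: Pc = R·M3+t = (-0.25216, -0.02686, +1.01150); u = 463.5·(-0.25216)/1.01150 + 320.2 = 204.6527, v = 576.1·(-0.02686)/1.01150 + 232.8 = 217.5019

c0=(226.78, 342.98) c1=(337.61, 319.38) c2=(305.98, 207.39) c3=(204.65, 217.50)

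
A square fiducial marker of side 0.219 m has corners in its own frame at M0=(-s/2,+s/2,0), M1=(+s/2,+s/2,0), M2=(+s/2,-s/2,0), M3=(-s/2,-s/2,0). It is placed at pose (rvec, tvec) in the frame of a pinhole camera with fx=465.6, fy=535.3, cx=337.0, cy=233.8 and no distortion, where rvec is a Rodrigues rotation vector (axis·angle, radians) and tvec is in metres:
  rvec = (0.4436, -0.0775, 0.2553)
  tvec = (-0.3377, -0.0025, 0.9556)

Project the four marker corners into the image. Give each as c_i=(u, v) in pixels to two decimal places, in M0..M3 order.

c0=(114.32, 270.74) c1=(217.49, 295.95) c2=(234.53, 191.47) c3=(121.45, 160.40)

Intrinsics K: fx=465.6, fy=535.3, cx=337.0, cy=233.8
Marker side s = 0.219 m; corners in marker frame (Z=0):
  M0 = (-0.1095, +0.1095, 0)
  M1 = (+0.1095, +0.1095, 0)
  M2 = (+0.1095, -0.1095, 0)
  M3 = (-0.1095, -0.1095, 0)
rvec = (0.4436, -0.0775, 0.2553), |rvec| = θ = 0.51765 rad = 29.659°
Rodrigues: sinθ=0.49484, 1−cosθ=0.13102; R = I + sinθ·[k]× + (1−cosθ)·[k]×²:
    [+0.96520 -0.26086 -0.01871]
    [+0.22724 +0.87192 -0.43373]
    [+0.12946 +0.41438 +0.90085]
t = (-0.3377, -0.0025, 0.9556) m
M0: Pc = R·M0+t = (-0.47195, +0.06809, +0.98680); u = 465.6·(-0.47195)/0.98680 + 337.0 = 114.3191, v = 535.3·(+0.06809)/0.98680 + 233.8 = 270.7374
M1: Pc = R·M1+t = (-0.26058, +0.11786, +1.01515); u = 465.6·(-0.26058)/1.01515 + 337.0 = 217.4868, v = 535.3·(+0.11786)/1.01515 + 233.8 = 295.9479
M2: Pc = R·M2+t = (-0.20345, -0.07309, +0.92440); u = 465.6·(-0.20345)/0.92440 + 337.0 = 234.5283, v = 535.3·(-0.07309)/0.92440 + 233.8 = 191.4739
M3: Pc = R·M3+t = (-0.41482, -0.12286, +0.89605); u = 465.6·(-0.41482)/0.89605 + 337.0 = 121.4513, v = 535.3·(-0.12286)/0.89605 + 233.8 = 160.4047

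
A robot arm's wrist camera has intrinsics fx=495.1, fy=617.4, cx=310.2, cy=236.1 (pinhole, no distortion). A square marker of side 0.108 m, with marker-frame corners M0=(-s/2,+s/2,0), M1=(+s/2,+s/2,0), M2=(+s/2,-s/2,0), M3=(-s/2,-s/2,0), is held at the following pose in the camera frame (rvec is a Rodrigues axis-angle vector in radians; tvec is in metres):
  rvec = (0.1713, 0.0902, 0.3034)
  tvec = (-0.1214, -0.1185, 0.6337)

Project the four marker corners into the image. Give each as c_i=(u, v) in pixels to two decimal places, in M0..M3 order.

c0=(166.04, 155.75) c1=(243.92, 186.62) c2=(266.75, 84.06) c3=(186.20, 53.33)

Intrinsics K: fx=495.1, fy=617.4, cx=310.2, cy=236.1
Marker side s = 0.108 m; corners in marker frame (Z=0):
  M0 = (-0.0540, +0.0540, 0)
  M1 = (+0.0540, +0.0540, 0)
  M2 = (+0.0540, -0.0540, 0)
  M3 = (-0.0540, -0.0540, 0)
rvec = (0.1713, 0.0902, 0.3034), |rvec| = θ = 0.35990 rad = 20.621°
Rodrigues: sinθ=0.35218, 1−cosθ=0.06407; R = I + sinθ·[k]× + (1−cosθ)·[k]×²:
    [+0.95044 -0.28925 +0.11397]
    [+0.30453 +0.93995 -0.15409]
    [-0.06256 +0.18116 +0.98146]
t = (-0.1214, -0.1185, 0.6337) m
M0: Pc = R·M0+t = (-0.18834, -0.08419, +0.64686); u = 495.1·(-0.18834)/0.64686 + 310.2 = 166.0440, v = 617.4·(-0.08419)/0.64686 + 236.1 = 155.7469
M1: Pc = R·M1+t = (-0.08570, -0.05130, +0.64010); u = 495.1·(-0.08570)/0.64010 + 310.2 = 243.9173, v = 617.4·(-0.05130)/0.64010 + 236.1 = 186.6220
M2: Pc = R·M2+t = (-0.05446, -0.15281, +0.62054); u = 495.1·(-0.05446)/0.62054 + 310.2 = 266.7516, v = 617.4·(-0.15281)/0.62054 + 236.1 = 84.0604
M3: Pc = R·M3+t = (-0.15710, -0.18570, +0.62730); u = 495.1·(-0.15710)/0.62730 + 310.2 = 186.2035, v = 617.4·(-0.18570)/0.62730 + 236.1 = 53.3270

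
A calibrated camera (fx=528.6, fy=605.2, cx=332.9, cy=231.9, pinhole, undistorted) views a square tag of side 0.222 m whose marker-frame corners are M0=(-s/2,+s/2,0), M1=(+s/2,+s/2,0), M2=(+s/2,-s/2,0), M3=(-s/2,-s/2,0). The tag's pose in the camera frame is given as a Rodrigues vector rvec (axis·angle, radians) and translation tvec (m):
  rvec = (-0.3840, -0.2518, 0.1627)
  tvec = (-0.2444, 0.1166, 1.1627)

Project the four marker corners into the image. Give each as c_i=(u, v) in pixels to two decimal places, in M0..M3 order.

Intrinsics K: fx=528.6, fy=605.2, cx=332.9, cy=231.9
Marker side s = 0.222 m; corners in marker frame (Z=0):
  M0 = (-0.1110, +0.1110, 0)
  M1 = (+0.1110, +0.1110, 0)
  M2 = (+0.1110, -0.1110, 0)
  M3 = (-0.1110, -0.1110, 0)
rvec = (-0.3840, -0.2518, 0.1627), |rvec| = θ = 0.48717 rad = 27.913°
Rodrigues: sinθ=0.46812, 1−cosθ=0.11634; R = I + sinθ·[k]× + (1−cosθ)·[k]×²:
    [+0.95594 -0.10894 -0.27258]
    [+0.20374 +0.91474 +0.34891]
    [+0.21133 -0.38907 +0.89664]
t = (-0.2444, 0.1166, 1.1627) m
M0: Pc = R·M0+t = (-0.36260, +0.19552, +1.09606); u = 528.6·(-0.36260)/1.09606 + 332.9 = 158.0259, v = 605.2·(+0.19552)/1.09606 + 231.9 = 339.8596
M1: Pc = R·M1+t = (-0.15038, +0.24075, +1.14297); u = 528.6·(-0.15038)/1.14297 + 332.9 = 263.3511, v = 605.2·(+0.24075)/1.14297 + 231.9 = 359.3772
M2: Pc = R·M2+t = (-0.12620, +0.03768, +1.22934); u = 528.6·(-0.12620)/1.22934 + 332.9 = 278.6370, v = 605.2·(+0.03768)/1.22934 + 231.9 = 250.4489
M3: Pc = R·M3+t = (-0.33842, -0.00755, +1.18243); u = 528.6·(-0.33842)/1.18243 + 332.9 = 181.6120, v = 605.2·(-0.00755)/1.18243 + 231.9 = 228.0350

c0=(158.03, 339.86) c1=(263.35, 359.38) c2=(278.64, 250.45) c3=(181.61, 228.04)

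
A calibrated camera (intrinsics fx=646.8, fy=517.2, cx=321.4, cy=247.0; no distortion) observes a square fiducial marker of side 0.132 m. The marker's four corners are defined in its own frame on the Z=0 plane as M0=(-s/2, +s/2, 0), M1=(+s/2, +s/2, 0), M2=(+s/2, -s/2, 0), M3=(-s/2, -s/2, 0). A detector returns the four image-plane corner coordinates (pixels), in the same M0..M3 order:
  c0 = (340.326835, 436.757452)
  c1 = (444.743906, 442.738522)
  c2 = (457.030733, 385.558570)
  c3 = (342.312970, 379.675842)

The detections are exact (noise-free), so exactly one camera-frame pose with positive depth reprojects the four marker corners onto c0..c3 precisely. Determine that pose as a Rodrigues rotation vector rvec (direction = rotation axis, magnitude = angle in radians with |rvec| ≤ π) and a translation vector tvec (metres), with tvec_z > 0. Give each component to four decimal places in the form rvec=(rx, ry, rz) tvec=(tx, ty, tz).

Intrinsics K: fx=646.8, fy=517.2, cx=321.4, cy=247.0
Marker side s = 0.132 m; corners in marker frame (Z=0):
  M0 = (-0.0660, +0.0660, 0)
  M1 = (+0.0660, +0.0660, 0)
  M2 = (+0.0660, -0.0660, 0)
  M3 = (-0.0660, -0.0660, 0)
Detected image corners:
  c0 = (340.326835, 436.757452) px
  c1 = (444.743906, 442.738522) px
  c2 = (457.030733, 385.558570) px
  c3 = (342.312970, 379.675842) px
Planar DLT: solve 8×8 A·h = b for H (H[2,2]=1):
  H  [+794.01105 +226.03993 +395.62479]
  H  [+9.42753 +723.34310 +412.49782]
  H  [-0.08641 +0.70659 +1.00000]
B = K⁻¹H; ‖b₁‖=1.274858, ‖b₂‖=1.274858; λ = 2/(‖b₁‖+‖b₂‖) = 0.784401, sign → tz>0 ⇒ λ=+0.784401
r₁ = λ·B[:,0] = (+0.99661,+0.04667,-0.06778); r₂ = λ·B[:,1] = (-0.00128,+0.83235,+0.55425)
r₃ = r₁×r₂ = (+0.08228,-0.55228,+0.82959); SVD([r₁ r₂ r₃]) → R = UVᵀ:
  R  [+0.99661 -0.00128 +0.08228]
  R  [+0.04667 +0.83235 -0.55228]
  R  [-0.06778 +0.55425 +0.82959]
t = (+0.09002, +0.25100, +0.78440) m
tr R = 2.658547; θ = arccos((tr R − 1)/2) = 0.592990 rad = 33.976°
axis k = ((R−Rᵀ)₃₂, (R−Rᵀ)₁₃, (R−Rᵀ)₂₁) / (2 sinθ) = (+0.990018, +0.134255, +0.042900)
rvec = θ·k = (+0.587070, +0.079612, +0.025439)

rvec=(0.5871, 0.0796, 0.0254) tvec=(0.0900, 0.2510, 0.7844)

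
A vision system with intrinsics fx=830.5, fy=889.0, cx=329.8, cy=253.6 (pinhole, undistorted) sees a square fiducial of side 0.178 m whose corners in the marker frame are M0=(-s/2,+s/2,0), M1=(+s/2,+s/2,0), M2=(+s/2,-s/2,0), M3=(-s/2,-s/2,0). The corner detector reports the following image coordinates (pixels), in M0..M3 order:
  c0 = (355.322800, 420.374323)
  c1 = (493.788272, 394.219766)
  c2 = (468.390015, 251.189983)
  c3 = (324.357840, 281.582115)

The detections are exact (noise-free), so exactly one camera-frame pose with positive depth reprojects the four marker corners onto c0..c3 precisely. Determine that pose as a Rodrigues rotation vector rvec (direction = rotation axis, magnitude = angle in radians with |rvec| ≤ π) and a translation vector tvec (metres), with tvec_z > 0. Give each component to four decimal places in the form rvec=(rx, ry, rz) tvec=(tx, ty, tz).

rvec=(0.2688, 0.0972, -0.2129) tvec=(0.0996, 0.0985, 1.0312)

Intrinsics K: fx=830.5, fy=889.0, cx=329.8, cy=253.6
Marker side s = 0.178 m; corners in marker frame (Z=0):
  M0 = (-0.0890, +0.0890, 0)
  M1 = (+0.0890, +0.0890, 0)
  M2 = (+0.0890, -0.0890, 0)
  M3 = (-0.0890, -0.0890, 0)
Detected image corners:
  c0 = (355.322800, 420.374323) px
  c1 = (493.788272, 394.219766) px
  c2 = (468.390015, 251.189983) px
  c3 = (324.357840, 281.582115) px
Planar DLT: solve 8×8 A·h = b for H (H[2,2]=1):
  H  [+744.04645 +259.17569 +410.01978]
  H  [-198.90915 +874.13390 +338.53033]
  H  [-0.11973 +0.24530 +1.00000]
B = K⁻¹H; ‖b₁‖=0.969728, ‖b₂‖=0.969728; λ = 2/(‖b₁‖+‖b₂‖) = 1.031216, sign → tz>0 ⇒ λ=+1.031216
r₁ = λ·B[:,0] = (+0.97290,-0.19551,-0.12347); r₂ = λ·B[:,1] = (+0.22136,+0.94181,+0.25295)
r₃ = r₁×r₂ = (+0.06683,-0.27343,+0.95957); SVD([r₁ r₂ r₃]) → R = UVᵀ:
  R  [+0.97290 +0.22136 +0.06683]
  R  [-0.19551 +0.94181 -0.27343]
  R  [-0.12347 +0.25295 +0.95957]
t = (+0.09961, +0.09852, +1.03122) m
tr R = 2.874280; θ = arccos((tr R − 1)/2) = 0.356454 rad = 20.423°
axis k = ((R−Rᵀ)₃₂, (R−Rᵀ)₁₃, (R−Rᵀ)₂₁) / (2 sinθ) = (+0.754231, +0.272667, -0.597318)
rvec = θ·k = (+0.268849, +0.097193, -0.212916)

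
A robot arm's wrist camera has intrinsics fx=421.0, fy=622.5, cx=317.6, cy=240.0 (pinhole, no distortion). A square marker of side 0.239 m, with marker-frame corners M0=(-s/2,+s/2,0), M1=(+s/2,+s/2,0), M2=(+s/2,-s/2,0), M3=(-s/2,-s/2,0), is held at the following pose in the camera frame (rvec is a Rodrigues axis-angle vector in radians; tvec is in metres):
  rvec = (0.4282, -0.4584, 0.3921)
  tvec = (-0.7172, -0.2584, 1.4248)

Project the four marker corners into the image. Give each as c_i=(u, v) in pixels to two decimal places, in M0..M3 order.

c0=(56.34, 155.78) c1=(131.45, 188.16) c2=(153.45, 99.34) c3=(76.19, 57.24)

Intrinsics K: fx=421.0, fy=622.5, cx=317.6, cy=240.0
Marker side s = 0.239 m; corners in marker frame (Z=0):
  M0 = (-0.1195, +0.1195, 0)
  M1 = (+0.1195, +0.1195, 0)
  M2 = (+0.1195, -0.1195, 0)
  M3 = (-0.1195, -0.1195, 0)
rvec = (0.4282, -0.4584, 0.3921), |rvec| = θ = 0.73975 rad = 42.384°
Rodrigues: sinθ=0.67410, 1−cosθ=0.26136; R = I + sinθ·[k]× + (1−cosθ)·[k]×²:
    [+0.82621 -0.45105 -0.33753]
    [+0.26356 +0.83900 -0.47605]
    [+0.49791 +0.30436 +0.81207]
t = (-0.7172, -0.2584, 1.4248) m
M0: Pc = R·M0+t = (-0.86983, -0.18963, +1.40167); u = 421.0·(-0.86983)/1.40167 + 317.6 = 56.3405, v = 622.5·(-0.18963)/1.40167 + 240.0 = 155.7808
M1: Pc = R·M1+t = (-0.67237, -0.12664, +1.52067); u = 421.0·(-0.67237)/1.52067 + 317.6 = 131.4537, v = 622.5·(-0.12664)/1.52067 + 240.0 = 188.1569
M2: Pc = R·M2+t = (-0.56457, -0.32717, +1.44793); u = 421.0·(-0.56457)/1.44793 + 317.6 = 153.4465, v = 622.5·(-0.32717)/1.44793 + 240.0 = 99.3437
M3: Pc = R·M3+t = (-0.76203, -0.39016, +1.32893); u = 421.0·(-0.76203)/1.32893 + 317.6 = 76.1912, v = 622.5·(-0.39016)/1.32893 + 240.0 = 57.2426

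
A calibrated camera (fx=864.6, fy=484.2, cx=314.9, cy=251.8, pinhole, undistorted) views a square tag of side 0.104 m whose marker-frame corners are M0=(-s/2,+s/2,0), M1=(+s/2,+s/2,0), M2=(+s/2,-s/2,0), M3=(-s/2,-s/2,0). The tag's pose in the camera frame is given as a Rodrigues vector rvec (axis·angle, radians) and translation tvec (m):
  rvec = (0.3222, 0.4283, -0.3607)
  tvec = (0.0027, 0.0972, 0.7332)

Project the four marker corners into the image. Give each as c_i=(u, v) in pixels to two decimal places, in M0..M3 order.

Intrinsics K: fx=864.6, fy=484.2, cx=314.9, cy=251.8
Marker side s = 0.104 m; corners in marker frame (Z=0):
  M0 = (-0.0520, +0.0520, 0)
  M1 = (+0.0520, +0.0520, 0)
  M2 = (+0.0520, -0.0520, 0)
  M3 = (-0.0520, -0.0520, 0)
rvec = (0.3222, 0.4283, -0.3607), |rvec| = θ = 0.64603 rad = 37.015°
Rodrigues: sinθ=0.60202, 1−cosθ=0.20152; R = I + sinθ·[k]× + (1−cosθ)·[k]×²:
    [+0.84860 +0.40276 +0.34301]
    [-0.26950 +0.88705 -0.37485]
    [-0.45524 +0.22566 +0.86130]
t = (0.0027, 0.0972, 0.7332) m
M0: Pc = R·M0+t = (-0.02048, +0.15734, +0.76861); u = 864.6·(-0.02048)/0.76861 + 314.9 = 291.8578, v = 484.2·(+0.15734)/0.76861 + 251.8 = 350.9200
M1: Pc = R·M1+t = (+0.06777, +0.12931, +0.72126); u = 864.6·(+0.06777)/0.72126 + 314.9 = 396.1393, v = 484.2·(+0.12931)/0.72126 + 251.8 = 338.6109
M2: Pc = R·M2+t = (+0.02588, +0.03706, +0.69779); u = 864.6·(+0.02588)/0.69779 + 314.9 = 346.9714, v = 484.2·(+0.03706)/0.69779 + 251.8 = 277.5156
M3: Pc = R·M3+t = (-0.06237, +0.06509, +0.74514); u = 864.6·(-0.06237)/0.74514 + 314.9 = 242.5296, v = 484.2·(+0.06509)/0.74514 + 251.8 = 294.0943

c0=(291.86, 350.92) c1=(396.14, 338.61) c2=(346.97, 277.52) c3=(242.53, 294.09)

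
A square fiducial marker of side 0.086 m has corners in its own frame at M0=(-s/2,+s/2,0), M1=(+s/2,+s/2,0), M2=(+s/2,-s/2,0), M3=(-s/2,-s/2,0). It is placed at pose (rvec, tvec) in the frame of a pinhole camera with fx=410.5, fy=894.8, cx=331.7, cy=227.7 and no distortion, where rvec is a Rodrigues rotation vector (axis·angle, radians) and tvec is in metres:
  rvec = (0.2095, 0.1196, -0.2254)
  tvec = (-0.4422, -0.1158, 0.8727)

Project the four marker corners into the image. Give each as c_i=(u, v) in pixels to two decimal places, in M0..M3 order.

Intrinsics K: fx=410.5, fy=894.8, cx=331.7, cy=227.7
Marker side s = 0.086 m; corners in marker frame (Z=0):
  M0 = (-0.0430, +0.0430, 0)
  M1 = (+0.0430, +0.0430, 0)
  M2 = (+0.0430, -0.0430, 0)
  M3 = (-0.0430, -0.0430, 0)
rvec = (0.2095, 0.1196, -0.2254), |rvec| = θ = 0.33015 rad = 18.916°
Rodrigues: sinθ=0.32419, 1−cosθ=0.05401; R = I + sinθ·[k]× + (1−cosθ)·[k]×²:
    [+0.96774 +0.23374 +0.09404]
    [-0.20891 +0.95308 -0.21907]
    [-0.14084 +0.19236 +0.97117]
t = (-0.4422, -0.1158, 0.8727) m
M0: Pc = R·M0+t = (-0.47376, -0.06583, +0.88703); u = 410.5·(-0.47376)/0.88703 + 331.7 = 112.4517, v = 894.8·(-0.06583)/0.88703 + 227.7 = 161.2888
M1: Pc = R·M1+t = (-0.39054, -0.08380, +0.87492); u = 410.5·(-0.39054)/0.87492 + 331.7 = 148.4650, v = 894.8·(-0.08380)/0.87492 + 227.7 = 141.9947
M2: Pc = R·M2+t = (-0.41064, -0.16577, +0.85837); u = 410.5·(-0.41064)/0.85837 + 331.7 = 135.3203, v = 894.8·(-0.16577)/0.85837 + 227.7 = 54.8996
M3: Pc = R·M3+t = (-0.49386, -0.14780, +0.87048); u = 410.5·(-0.49386)/0.87048 + 331.7 = 98.8055, v = 894.8·(-0.14780)/0.87048 + 227.7 = 75.7723

c0=(112.45, 161.29) c1=(148.46, 141.99) c2=(135.32, 54.90) c3=(98.81, 75.77)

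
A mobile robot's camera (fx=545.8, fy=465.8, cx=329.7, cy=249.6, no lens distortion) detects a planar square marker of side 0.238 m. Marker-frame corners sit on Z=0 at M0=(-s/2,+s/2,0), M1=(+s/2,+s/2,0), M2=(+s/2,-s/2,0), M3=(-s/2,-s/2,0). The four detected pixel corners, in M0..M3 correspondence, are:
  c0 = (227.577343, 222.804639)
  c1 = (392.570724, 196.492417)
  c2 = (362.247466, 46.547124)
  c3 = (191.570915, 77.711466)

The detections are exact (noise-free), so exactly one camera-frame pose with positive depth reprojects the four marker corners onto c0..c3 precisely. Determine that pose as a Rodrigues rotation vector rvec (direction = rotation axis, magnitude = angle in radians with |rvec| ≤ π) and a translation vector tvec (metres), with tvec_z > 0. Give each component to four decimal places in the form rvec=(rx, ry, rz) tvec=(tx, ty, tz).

Intrinsics K: fx=545.8, fy=465.8, cx=329.7, cy=249.6
Marker side s = 0.238 m; corners in marker frame (Z=0):
  M0 = (-0.1190, +0.1190, 0)
  M1 = (+0.1190, +0.1190, 0)
  M2 = (+0.1190, -0.1190, 0)
  M3 = (-0.1190, -0.1190, 0)
Detected image corners:
  c0 = (227.577343, 222.804639) px
  c1 = (392.570724, 196.492417) px
  c2 = (362.247466, 46.547124) px
  c3 = (191.570915, 77.711466) px
Planar DLT: solve 8×8 A·h = b for H (H[2,2]=1):
  H  [+673.73320 +187.42594 +292.75145]
  H  [-135.00783 +641.89010 +137.50416]
  H  [-0.10639 +0.16330 +1.00000]
B = K⁻¹H; ‖b₁‖=1.323650, ‖b₂‖=1.323650; λ = 2/(‖b₁‖+‖b₂‖) = 0.755487, sign → tz>0 ⇒ λ=+0.755487
r₁ = λ·B[:,0] = (+0.98112,-0.17590,-0.08037); r₂ = λ·B[:,1] = (+0.18491,+0.97498,+0.12337)
r₃ = r₁×r₂ = (+0.05666,-0.13590,+0.98910); SVD([r₁ r₂ r₃]) → R = UVᵀ:
  R  [+0.98112 +0.18491 +0.05666]
  R  [-0.17590 +0.97498 -0.13590]
  R  [-0.08037 +0.12337 +0.98910]
t = (-0.05114, -0.18181, +0.75549) m
tr R = 2.945203; θ = arccos((tr R − 1)/2) = 0.234625 rad = 13.443°
axis k = ((R−Rᵀ)₃₂, (R−Rᵀ)₁₃, (R−Rᵀ)₂₁) / (2 sinθ) = (+0.557626, +0.294729, -0.776008)
rvec = θ·k = (+0.130833, +0.069151, -0.182071)

rvec=(0.1308, 0.0692, -0.1821) tvec=(-0.0511, -0.1818, 0.7555)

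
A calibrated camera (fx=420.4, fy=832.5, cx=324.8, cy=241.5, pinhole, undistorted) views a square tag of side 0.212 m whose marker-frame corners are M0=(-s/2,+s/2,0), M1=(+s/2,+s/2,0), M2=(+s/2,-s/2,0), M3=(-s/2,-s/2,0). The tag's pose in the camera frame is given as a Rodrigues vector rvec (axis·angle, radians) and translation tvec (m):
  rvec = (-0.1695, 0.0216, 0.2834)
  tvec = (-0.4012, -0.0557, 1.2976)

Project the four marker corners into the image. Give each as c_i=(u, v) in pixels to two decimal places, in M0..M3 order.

Intrinsics K: fx=420.4, fy=832.5, cx=324.8, cy=241.5
Marker side s = 0.212 m; corners in marker frame (Z=0):
  M0 = (-0.1060, +0.1060, 0)
  M1 = (+0.1060, +0.1060, 0)
  M2 = (+0.1060, -0.1060, 0)
  M3 = (-0.1060, -0.1060, 0)
rvec = (-0.1695, 0.0216, 0.2834), |rvec| = θ = 0.33093 rad = 18.961°
Rodrigues: sinθ=0.32492, 1−cosθ=0.05426; R = I + sinθ·[k]× + (1−cosθ)·[k]×²:
    [+0.95998 -0.28007 -0.00259]
    [+0.27644 +0.94597 +0.16946]
    [-0.04501 -0.16339 +0.98553]
t = (-0.4012, -0.0557, 1.2976) m
M0: Pc = R·M0+t = (-0.53264, +0.01527, +1.28505); u = 420.4·(-0.53264)/1.28505 + 324.8 = 150.5471, v = 832.5·(+0.01527)/1.28505 + 241.5 = 251.3926
M1: Pc = R·M1+t = (-0.32913, +0.07388, +1.27551); u = 420.4·(-0.32913)/1.27551 + 324.8 = 216.3209, v = 832.5·(+0.07388)/1.27551 + 241.5 = 289.7174
M2: Pc = R·M2+t = (-0.26976, -0.12667, +1.31015); u = 420.4·(-0.26976)/1.31015 + 324.8 = 238.2411, v = 832.5·(-0.12667)/1.31015 + 241.5 = 161.0106
M3: Pc = R·M3+t = (-0.47327, -0.18528, +1.31969); u = 420.4·(-0.47327)/1.31969 + 324.8 = 174.0353, v = 832.5·(-0.18528)/1.31969 + 241.5 = 124.6224

c0=(150.55, 251.39) c1=(216.32, 289.72) c2=(238.24, 161.01) c3=(174.04, 124.62)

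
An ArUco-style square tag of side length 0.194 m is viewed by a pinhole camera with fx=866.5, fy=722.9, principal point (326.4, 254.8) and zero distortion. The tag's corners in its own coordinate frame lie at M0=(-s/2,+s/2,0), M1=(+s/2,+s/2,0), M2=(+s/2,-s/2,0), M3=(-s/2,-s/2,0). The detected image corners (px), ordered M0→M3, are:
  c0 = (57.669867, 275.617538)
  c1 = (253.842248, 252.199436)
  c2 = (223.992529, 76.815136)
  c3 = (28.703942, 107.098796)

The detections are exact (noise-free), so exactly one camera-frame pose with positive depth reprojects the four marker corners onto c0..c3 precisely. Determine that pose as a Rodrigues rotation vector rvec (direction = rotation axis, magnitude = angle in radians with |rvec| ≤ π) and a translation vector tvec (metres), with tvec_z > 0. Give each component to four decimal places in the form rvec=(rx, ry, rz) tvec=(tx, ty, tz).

rvec=(0.0177, 0.1655, -0.1397) tvec=(-0.1747, -0.0856, 0.8084)

Intrinsics K: fx=866.5, fy=722.9, cx=326.4, cy=254.8
Marker side s = 0.194 m; corners in marker frame (Z=0):
  M0 = (-0.0970, +0.0970, 0)
  M1 = (+0.0970, +0.0970, 0)
  M2 = (+0.0970, -0.0970, 0)
  M3 = (-0.0970, -0.0970, 0)
Detected image corners:
  c0 = (57.669867, 275.617538) px
  c1 = (253.842248, 252.199436) px
  c2 = (223.992529, 76.815136) px
  c3 = (28.703942, 107.098796) px
Planar DLT: solve 8×8 A·h = b for H (H[2,2]=1):
  H  [+980.05620 +152.59543 +139.12013]
  H  [-174.80664 +887.32631 +178.26154]
  H  [-0.20464 +0.00747 +1.00000]
B = K⁻¹H; ‖b₁‖=1.237041, ‖b₂‖=1.237041; λ = 2/(‖b₁‖+‖b₂‖) = 0.808381, sign → tz>0 ⇒ λ=+0.808381
r₁ = λ·B[:,0] = (+0.97664,-0.13717,-0.16543); r₂ = λ·B[:,1] = (+0.14009,+0.99012,+0.00604)
r₃ = r₁×r₂ = (+0.16297,-0.02907,+0.98620); SVD([r₁ r₂ r₃]) → R = UVᵀ:
  R  [+0.97664 +0.14009 +0.16297]
  R  [-0.13717 +0.99012 -0.02907]
  R  [-0.16543 +0.00604 +0.98620]
t = (-0.17472, -0.08559, +0.80838) m
tr R = 2.952960; θ = arccos((tr R − 1)/2) = 0.217314 rad = 12.451°
axis k = ((R−Rᵀ)₃₂, (R−Rᵀ)₁₃, (R−Rᵀ)₂₁) / (2 sinθ) = (+0.081429, +0.761562, -0.642956)
rvec = θ·k = (+0.017696, +0.165498, -0.139724)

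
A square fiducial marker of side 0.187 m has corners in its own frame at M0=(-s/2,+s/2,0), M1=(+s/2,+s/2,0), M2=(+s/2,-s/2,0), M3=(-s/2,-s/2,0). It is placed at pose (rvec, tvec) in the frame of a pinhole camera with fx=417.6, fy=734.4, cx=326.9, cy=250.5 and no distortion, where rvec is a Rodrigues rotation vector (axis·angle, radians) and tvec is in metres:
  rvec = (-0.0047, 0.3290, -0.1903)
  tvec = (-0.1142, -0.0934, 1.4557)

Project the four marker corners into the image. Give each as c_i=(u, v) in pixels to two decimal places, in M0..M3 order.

c0=(275.14, 258.36) c1=(323.94, 240.68) c2=(313.85, 146.35) c3=(265.67, 167.74)

Intrinsics K: fx=417.6, fy=734.4, cx=326.9, cy=250.5
Marker side s = 0.187 m; corners in marker frame (Z=0):
  M0 = (-0.0935, +0.0935, 0)
  M1 = (+0.0935, +0.0935, 0)
  M2 = (+0.0935, -0.0935, 0)
  M3 = (-0.0935, -0.0935, 0)
rvec = (-0.0047, 0.3290, -0.1903), |rvec| = θ = 0.38010 rad = 21.778°
Rodrigues: sinθ=0.37101, 1−cosθ=0.07137; R = I + sinθ·[k]× + (1−cosθ)·[k]×²:
    [+0.92864 +0.18499 +0.32158]
    [-0.18651 +0.98210 -0.02634]
    [-0.32069 -0.03552 +0.94652]
t = (-0.1142, -0.0934, 1.4557) m
M0: Pc = R·M0+t = (-0.18373, +0.01587, +1.48236); u = 417.6·(-0.18373)/1.48236 + 326.9 = 275.1406, v = 734.4·(+0.01587)/1.48236 + 250.5 = 258.3601
M1: Pc = R·M1+t = (-0.01008, -0.01901, +1.42239); u = 417.6·(-0.01008)/1.42239 + 326.9 = 323.9418, v = 734.4·(-0.01901)/1.42239 + 250.5 = 240.6834
M2: Pc = R·M2+t = (-0.04467, -0.20267, +1.42904); u = 417.6·(-0.04467)/1.42904 + 326.9 = 313.8467, v = 734.4·(-0.20267)/1.42904 + 250.5 = 146.3477
M3: Pc = R·M3+t = (-0.21832, -0.16779, +1.48901); u = 417.6·(-0.21832)/1.48901 + 326.9 = 265.6698, v = 734.4·(-0.16779)/1.48901 + 250.5 = 167.7449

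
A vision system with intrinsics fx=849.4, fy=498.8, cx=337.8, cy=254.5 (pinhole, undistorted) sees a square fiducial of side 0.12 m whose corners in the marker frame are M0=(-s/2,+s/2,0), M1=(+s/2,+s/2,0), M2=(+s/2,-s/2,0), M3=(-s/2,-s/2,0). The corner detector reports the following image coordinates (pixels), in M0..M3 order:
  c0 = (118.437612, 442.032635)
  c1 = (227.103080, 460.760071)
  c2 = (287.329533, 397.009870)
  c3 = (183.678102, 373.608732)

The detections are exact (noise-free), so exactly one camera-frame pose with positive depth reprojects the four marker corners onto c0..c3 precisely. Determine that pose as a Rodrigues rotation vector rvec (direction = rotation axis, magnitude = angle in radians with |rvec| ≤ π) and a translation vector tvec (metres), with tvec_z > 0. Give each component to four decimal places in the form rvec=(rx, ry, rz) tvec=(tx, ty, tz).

Intrinsics K: fx=849.4, fy=498.8, cx=337.8, cy=254.5
Marker side s = 0.12 m; corners in marker frame (Z=0):
  M0 = (-0.0600, +0.0600, 0)
  M1 = (+0.0600, +0.0600, 0)
  M2 = (+0.0600, -0.0600, 0)
  M3 = (-0.0600, -0.0600, 0)
Detected image corners:
  c0 = (118.437612, 442.032635) px
  c1 = (227.103080, 460.760071) px
  c2 = (287.329533, 397.009870) px
  c3 = (183.678102, 373.608732) px
Planar DLT: solve 8×8 A·h = b for H (H[2,2]=1):
  H  [+1007.39350 -529.81236 +206.12449]
  H  [+427.21772 +534.06332 +418.65730]
  H  [+0.60150 -0.03815 +1.00000]
B = K⁻¹H; ‖b₁‖=1.249108, ‖b₂‖=1.249108; λ = 2/(‖b₁‖+‖b₂‖) = 0.800571, sign → tz>0 ⇒ λ=+0.800571
r₁ = λ·B[:,0] = (+0.75798,+0.43999,+0.48154); r₂ = λ·B[:,1] = (-0.48721,+0.87275,-0.03054)
r₃ = r₁×r₂ = (-0.43370,-0.21146,+0.87589); SVD([r₁ r₂ r₃]) → R = UVᵀ:
  R  [+0.75798 -0.48721 -0.43370]
  R  [+0.43999 +0.87275 -0.21146]
  R  [+0.48154 -0.03054 +0.87589]
t = (-0.12411, +0.26347, +0.80057) m
tr R = 2.506620; θ = arccos((tr R − 1)/2) = 0.717716 rad = 41.122°
axis k = ((R−Rᵀ)₃₂, (R−Rᵀ)₁₃, (R−Rᵀ)₂₁) / (2 sinθ) = (+0.137549, -0.695826, +0.704916)
rvec = θ·k = (+0.098721, -0.499405, +0.505929)

rvec=(0.0987, -0.4994, 0.5059) tvec=(-0.1241, 0.2635, 0.8006)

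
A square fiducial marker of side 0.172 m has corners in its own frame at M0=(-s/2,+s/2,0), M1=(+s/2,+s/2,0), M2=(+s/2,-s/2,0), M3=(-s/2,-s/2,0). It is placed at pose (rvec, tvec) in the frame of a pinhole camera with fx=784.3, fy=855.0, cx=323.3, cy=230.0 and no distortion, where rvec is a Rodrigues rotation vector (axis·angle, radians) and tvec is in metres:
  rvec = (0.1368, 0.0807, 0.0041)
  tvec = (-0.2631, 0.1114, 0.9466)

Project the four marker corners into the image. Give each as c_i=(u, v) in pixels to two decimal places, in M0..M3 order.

c0=(39.96, 403.42) c1=(177.18, 407.41) c2=(173.28, 254.90) c3=(32.70, 253.04)

Intrinsics K: fx=784.3, fy=855.0, cx=323.3, cy=230.0
Marker side s = 0.172 m; corners in marker frame (Z=0):
  M0 = (-0.0860, +0.0860, 0)
  M1 = (+0.0860, +0.0860, 0)
  M2 = (+0.0860, -0.0860, 0)
  M3 = (-0.0860, -0.0860, 0)
rvec = (0.1368, 0.0807, 0.0041), |rvec| = θ = 0.15888 rad = 9.103°
Rodrigues: sinθ=0.15821, 1−cosθ=0.01260; R = I + sinθ·[k]× + (1−cosθ)·[k]×²:
    [+0.99674 +0.00143 +0.08064]
    [+0.00959 +0.99065 -0.13606]
    [-0.08008 +0.13639 +0.98741]
t = (-0.2631, 0.1114, 0.9466) m
M0: Pc = R·M0+t = (-0.34870, +0.19577, +0.96522); u = 784.3·(-0.34870)/0.96522 + 323.3 = 39.9613, v = 855.0·(+0.19577)/0.96522 + 230.0 = 403.4166
M1: Pc = R·M1+t = (-0.17726, +0.19742, +0.95144); u = 784.3·(-0.17726)/0.95144 + 323.3 = 177.1818, v = 855.0·(+0.19742)/0.95144 + 230.0 = 407.4096
M2: Pc = R·M2+t = (-0.17750, +0.02703, +0.92798); u = 784.3·(-0.17750)/0.92798 + 323.3 = 173.2807, v = 855.0·(+0.02703)/0.92798 + 230.0 = 254.9028
M3: Pc = R·M3+t = (-0.34894, +0.02538, +0.94176); u = 784.3·(-0.34894)/0.94176 + 323.3 = 32.6991, v = 855.0·(+0.02538)/0.94176 + 230.0 = 253.0409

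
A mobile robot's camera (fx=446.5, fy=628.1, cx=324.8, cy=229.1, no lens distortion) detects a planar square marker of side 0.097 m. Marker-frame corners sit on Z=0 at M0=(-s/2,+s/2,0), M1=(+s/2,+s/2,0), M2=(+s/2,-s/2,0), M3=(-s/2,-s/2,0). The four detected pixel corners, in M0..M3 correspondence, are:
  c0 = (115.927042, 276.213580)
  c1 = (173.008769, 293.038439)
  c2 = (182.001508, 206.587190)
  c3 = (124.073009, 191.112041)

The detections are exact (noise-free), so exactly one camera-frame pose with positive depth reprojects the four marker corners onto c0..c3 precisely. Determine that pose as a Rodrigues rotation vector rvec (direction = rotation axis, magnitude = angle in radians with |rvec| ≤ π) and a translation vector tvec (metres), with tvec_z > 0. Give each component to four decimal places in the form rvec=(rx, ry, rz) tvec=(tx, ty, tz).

Intrinsics K: fx=446.5, fy=628.1, cx=324.8, cy=229.1
Marker side s = 0.097 m; corners in marker frame (Z=0):
  M0 = (-0.0485, +0.0485, 0)
  M1 = (+0.0485, +0.0485, 0)
  M2 = (+0.0485, -0.0485, 0)
  M3 = (-0.0485, -0.0485, 0)
Detected image corners:
  c0 = (115.927042, 276.213580) px
  c1 = (173.008769, 293.038439) px
  c2 = (182.001508, 206.587190) px
  c3 = (124.073009, 191.112041) px
Planar DLT: solve 8×8 A·h = b for H (H[2,2]=1):
  H  [+565.20242 -69.83710 +148.46797]
  H  [+121.67181 +914.24156 +241.92337]
  H  [-0.18559 +0.12415 +1.00000]
B = K⁻¹H; ‖b₁‖=1.437075, ‖b₂‖=1.437075; λ = 2/(‖b₁‖+‖b₂‖) = 0.695858, sign → tz>0 ⇒ λ=+0.695858
r₁ = λ·B[:,0] = (+0.97480,+0.18190,-0.12915); r₂ = λ·B[:,1] = (-0.17168,+0.98136,+0.08639)
r₃ = r₁×r₂ = (+0.14245,-0.06204,+0.98786); SVD([r₁ r₂ r₃]) → R = UVᵀ:
  R  [+0.97480 -0.17168 +0.14245]
  R  [+0.18190 +0.98136 -0.06204]
  R  [-0.12915 +0.08639 +0.98786]
t = (-0.27481, +0.01421, +0.69586) m
tr R = 2.944011; θ = arccos((tr R − 1)/2) = 0.237176 rad = 13.589°
axis k = ((R−Rᵀ)₃₂, (R−Rᵀ)₁₃, (R−Rᵀ)₂₁) / (2 sinθ) = (+0.315866, +0.577976, +0.752445)
rvec = θ·k = (+0.074916, +0.137082, +0.178462)

rvec=(0.0749, 0.1371, 0.1785) tvec=(-0.2748, 0.0142, 0.6959)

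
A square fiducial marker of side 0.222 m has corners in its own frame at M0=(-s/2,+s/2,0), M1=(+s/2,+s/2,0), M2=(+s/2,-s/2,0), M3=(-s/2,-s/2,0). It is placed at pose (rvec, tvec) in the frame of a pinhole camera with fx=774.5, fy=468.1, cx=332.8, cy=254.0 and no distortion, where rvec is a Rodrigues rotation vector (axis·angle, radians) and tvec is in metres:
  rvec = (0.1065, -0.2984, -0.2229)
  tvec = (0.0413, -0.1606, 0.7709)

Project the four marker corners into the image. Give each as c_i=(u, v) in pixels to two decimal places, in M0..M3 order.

c0=(292.07, 237.21) c1=(491.18, 208.85) c2=(453.21, 79.00) c3=(242.52, 97.44)

Intrinsics K: fx=774.5, fy=468.1, cx=332.8, cy=254.0
Marker side s = 0.222 m; corners in marker frame (Z=0):
  M0 = (-0.1110, +0.1110, 0)
  M1 = (+0.1110, +0.1110, 0)
  M2 = (+0.1110, -0.1110, 0)
  M3 = (-0.1110, -0.1110, 0)
rvec = (0.1065, -0.2984, -0.2229), |rvec| = θ = 0.38739 rad = 22.196°
Rodrigues: sinθ=0.37777, 1−cosθ=0.07410; R = I + sinθ·[k]× + (1−cosθ)·[k]×²:
    [+0.93150 +0.20167 -0.30271]
    [-0.23306 +0.96987 -0.07101]
    [+0.27927 +0.13670 +0.95043]
t = (0.0413, -0.1606, 0.7709) m
M0: Pc = R·M0+t = (-0.03971, -0.02708, +0.75507); u = 774.5·(-0.03971)/0.75507 + 332.8 = 292.0678, v = 468.1·(-0.02708)/0.75507 + 254.0 = 237.2150
M1: Pc = R·M1+t = (+0.16708, -0.07881, +0.81707); u = 774.5·(+0.16708)/0.81707 + 332.8 = 491.1767, v = 468.1·(-0.07881)/0.81707 + 254.0 = 208.8473
M2: Pc = R·M2+t = (+0.12231, -0.29412, +0.78673); u = 774.5·(+0.12231)/0.78673 + 332.8 = 453.2099, v = 468.1·(-0.29412)/0.78673 + 254.0 = 78.9964
M3: Pc = R·M3+t = (-0.08448, -0.24239, +0.72473); u = 774.5·(-0.08448)/0.72473 + 332.8 = 242.5156, v = 468.1·(-0.24239)/0.72473 + 254.0 = 97.4436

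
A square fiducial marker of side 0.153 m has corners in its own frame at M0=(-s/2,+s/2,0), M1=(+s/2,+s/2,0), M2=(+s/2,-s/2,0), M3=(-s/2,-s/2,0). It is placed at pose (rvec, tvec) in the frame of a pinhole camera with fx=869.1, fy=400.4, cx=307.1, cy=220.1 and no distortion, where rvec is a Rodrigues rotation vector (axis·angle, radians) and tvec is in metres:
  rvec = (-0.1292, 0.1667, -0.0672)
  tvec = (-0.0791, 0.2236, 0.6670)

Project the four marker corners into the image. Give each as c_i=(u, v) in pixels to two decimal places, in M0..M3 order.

c0=(112.14, 402.75) c1=(307.70, 402.37) c2=(296.50, 305.60) c3=(107.14, 309.42)

Intrinsics K: fx=869.1, fy=400.4, cx=307.1, cy=220.1
Marker side s = 0.153 m; corners in marker frame (Z=0):
  M0 = (-0.0765, +0.0765, 0)
  M1 = (+0.0765, +0.0765, 0)
  M2 = (+0.0765, -0.0765, 0)
  M3 = (-0.0765, -0.0765, 0)
rvec = (-0.1292, 0.1667, -0.0672), |rvec| = θ = 0.22135 rad = 12.683°
Rodrigues: sinθ=0.21955, 1−cosθ=0.02440; R = I + sinθ·[k]× + (1−cosθ)·[k]×²:
    [+0.98391 +0.05593 +0.16967]
    [-0.07738 +0.98944 +0.12257]
    [-0.16102 -0.13373 +0.97785]
t = (-0.0791, 0.2236, 0.6670) m
M0: Pc = R·M0+t = (-0.15009, +0.30521, +0.66909); u = 869.1·(-0.15009)/0.66909 + 307.1 = 112.1420, v = 400.4·(+0.30521)/0.66909 + 220.1 = 402.7467
M1: Pc = R·M1+t = (+0.00045, +0.29337, +0.64445); u = 869.1·(+0.00045)/0.64445 + 307.1 = 307.7040, v = 400.4·(+0.29337)/0.64445 + 220.1 = 402.3733
M2: Pc = R·M2+t = (-0.00811, +0.14199, +0.66491); u = 869.1·(-0.00811)/0.66491 + 307.1 = 296.5007, v = 400.4·(+0.14199)/0.66491 + 220.1 = 305.6033
M3: Pc = R·M3+t = (-0.15865, +0.15383, +0.68955); u = 869.1·(-0.15865)/0.68955 + 307.1 = 107.1417, v = 400.4·(+0.15383)/0.68955 + 220.1 = 309.4229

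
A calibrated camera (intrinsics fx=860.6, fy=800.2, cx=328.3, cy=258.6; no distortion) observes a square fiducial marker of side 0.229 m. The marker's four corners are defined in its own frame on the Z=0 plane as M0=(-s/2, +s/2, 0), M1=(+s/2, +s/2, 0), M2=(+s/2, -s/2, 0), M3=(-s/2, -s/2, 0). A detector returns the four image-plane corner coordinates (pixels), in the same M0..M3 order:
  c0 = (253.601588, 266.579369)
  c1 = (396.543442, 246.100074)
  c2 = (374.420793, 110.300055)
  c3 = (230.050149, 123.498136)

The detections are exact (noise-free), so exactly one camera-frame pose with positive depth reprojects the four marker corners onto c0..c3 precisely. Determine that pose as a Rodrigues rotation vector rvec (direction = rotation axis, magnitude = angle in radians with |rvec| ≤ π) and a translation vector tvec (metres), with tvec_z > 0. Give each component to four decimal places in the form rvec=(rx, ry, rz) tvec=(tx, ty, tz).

rvec=(-0.0138, -0.3025, -0.1513) tvec=(-0.0193, -0.1173, 1.3011)

Intrinsics K: fx=860.6, fy=800.2, cx=328.3, cy=258.6
Marker side s = 0.229 m; corners in marker frame (Z=0):
  M0 = (-0.1145, +0.1145, 0)
  M1 = (+0.1145, +0.1145, 0)
  M2 = (+0.1145, -0.1145, 0)
  M3 = (-0.1145, -0.1145, 0)
Detected image corners:
  c0 = (253.601588, 266.579369) px
  c1 = (396.543442, 246.100074) px
  c2 = (374.420793, 110.300055) px
  c3 = (230.050149, 123.498136) px
Planar DLT: solve 8×8 A·h = b for H (H[2,2]=1):
  H  [+699.10467 +101.85387 +315.54554]
  H  [-30.83184 +609.80965 +186.45503]
  H  [+0.22887 +0.00705 +1.00000]
B = K⁻¹H; ‖b₁‖=0.768580, ‖b₂‖=0.768580; λ = 2/(‖b₁‖+‖b₂‖) = 1.301101, sign → tz>0 ⇒ λ=+1.301101
r₁ = λ·B[:,0] = (+0.94334,-0.14637,+0.29779); r₂ = λ·B[:,1] = (+0.15049,+0.98857,+0.00917)
r₃ = r₁×r₂ = (-0.29573,+0.03616,+0.95459); SVD([r₁ r₂ r₃]) → R = UVᵀ:
  R  [+0.94334 +0.15049 -0.29573]
  R  [-0.14637 +0.98857 +0.03616]
  R  [+0.29779 +0.00917 +0.95459]
t = (-0.01928, -0.11731, +1.30110) m
tr R = 2.886501; θ = arccos((tr R − 1)/2) = 0.338510 rad = 19.395°
axis k = ((R−Rᵀ)₃₂, (R−Rᵀ)₁₃, (R−Rᵀ)₂₁) / (2 sinθ) = (-0.040644, -0.893628, -0.446965)
rvec = θ·k = (-0.013758, -0.302502, -0.151302)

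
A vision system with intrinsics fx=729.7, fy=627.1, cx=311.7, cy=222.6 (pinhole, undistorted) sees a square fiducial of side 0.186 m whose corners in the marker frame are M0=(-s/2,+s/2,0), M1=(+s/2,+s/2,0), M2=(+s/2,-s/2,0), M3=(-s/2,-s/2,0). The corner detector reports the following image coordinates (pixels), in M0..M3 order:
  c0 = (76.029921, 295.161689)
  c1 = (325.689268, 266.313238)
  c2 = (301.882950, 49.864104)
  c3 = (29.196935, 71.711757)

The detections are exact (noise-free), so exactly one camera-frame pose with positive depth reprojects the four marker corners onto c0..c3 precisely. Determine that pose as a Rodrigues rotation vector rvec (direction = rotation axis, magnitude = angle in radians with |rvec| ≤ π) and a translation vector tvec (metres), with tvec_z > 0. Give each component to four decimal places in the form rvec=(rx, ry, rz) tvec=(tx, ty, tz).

Intrinsics K: fx=729.7, fy=627.1, cx=311.7, cy=222.6
Marker side s = 0.186 m; corners in marker frame (Z=0):
  M0 = (-0.0930, +0.0930, 0)
  M1 = (+0.0930, +0.0930, 0)
  M2 = (+0.0930, -0.0930, 0)
  M3 = (-0.0930, -0.0930, 0)
Detected image corners:
  c0 = (76.029921, 295.161689) px
  c1 = (325.689268, 266.313238) px
  c2 = (301.882950, 49.864104) px
  c3 = (29.196935, 71.711757) px
Planar DLT: solve 8×8 A·h = b for H (H[2,2]=1):
  H  [+1442.32152 +269.94290 +186.62848]
  H  [-99.09845 +1257.94579 +175.04128]
  H  [+0.22229 +0.44395 +1.00000]
B = K⁻¹H; ‖b₁‖=1.909483, ‖b₂‖=1.909483; λ = 2/(‖b₁‖+‖b₂‖) = 0.523702, sign → tz>0 ⇒ λ=+0.523702
r₁ = λ·B[:,0] = (+0.98542,-0.12408,+0.11641); r₂ = λ·B[:,1] = (+0.09442,+0.96800,+0.23250)
r₃ = r₁×r₂ = (-0.14154,-0.21812,+0.96560); SVD([r₁ r₂ r₃]) → R = UVᵀ:
  R  [+0.98542 +0.09442 -0.14154]
  R  [-0.12408 +0.96800 -0.21812]
  R  [+0.11641 +0.23250 +0.96560]
t = (-0.08976, -0.03972, +0.52370) m
tr R = 2.919027; θ = arccos((tr R − 1)/2) = 0.285526 rad = 16.359°
axis k = ((R−Rᵀ)₃₂, (R−Rᵀ)₁₃, (R−Rᵀ)₂₁) / (2 sinθ) = (+0.799920, -0.457903, -0.387881)
rvec = θ·k = (+0.228398, -0.130744, -0.110750)

rvec=(0.2284, -0.1307, -0.1108) tvec=(-0.0898, -0.0397, 0.5237)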